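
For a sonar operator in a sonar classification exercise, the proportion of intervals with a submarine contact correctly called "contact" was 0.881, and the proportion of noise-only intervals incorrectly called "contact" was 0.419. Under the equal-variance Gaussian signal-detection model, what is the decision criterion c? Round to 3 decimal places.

c = -0.488

Φ⁻¹(H) = Φ⁻¹(0.881) = 1.1800
Φ⁻¹(FA) = Φ⁻¹(0.419) = -0.2045
c = −½·[z(H) + z(FA)] = −0.5 × (1.1800 + (-0.2045)) = -0.48775
c < 0: the sonar operator has a liberal response bias.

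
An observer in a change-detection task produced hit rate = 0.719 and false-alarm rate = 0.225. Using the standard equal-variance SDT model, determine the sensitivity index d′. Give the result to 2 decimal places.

z(H) = z(0.719) = 0.580
z(FA) = z(0.225) = -0.755
d' = z(H) − z(FA) = 0.580 − (-0.755) = 1.335

d′ = 1.34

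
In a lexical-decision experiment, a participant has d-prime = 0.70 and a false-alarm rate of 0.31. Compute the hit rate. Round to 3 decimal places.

z(false-alarm rate) = z(0.31) = -0.4959
z(H) = z(FA) + d' = -0.4959 + 0.70 = 0.2041
hit rate = Φ(0.2041) = 0.5809

hit rate = 0.581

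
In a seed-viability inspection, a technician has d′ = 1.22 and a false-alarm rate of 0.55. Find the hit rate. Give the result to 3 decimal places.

z(false-alarm rate) = z(0.55) = 0.1257
z(H) = z(FA) + d' = 0.1257 + 1.22 = 1.3457
hit rate = Φ(1.3457) = 0.9108

hit rate = 0.911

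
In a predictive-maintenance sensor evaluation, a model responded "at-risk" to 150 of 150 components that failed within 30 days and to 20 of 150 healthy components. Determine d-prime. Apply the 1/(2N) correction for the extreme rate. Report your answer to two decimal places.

d-prime = 3.82

The hit rate is 150/150 = 1, so apply the 1/(2N) correction: H → 1 − 1/(2·150) = 0.99667.
z(H) = z(0.99667) = 2.713
z(FA) = z(0.13333) = -1.111
d' = 2.713 − (-1.111) = 3.824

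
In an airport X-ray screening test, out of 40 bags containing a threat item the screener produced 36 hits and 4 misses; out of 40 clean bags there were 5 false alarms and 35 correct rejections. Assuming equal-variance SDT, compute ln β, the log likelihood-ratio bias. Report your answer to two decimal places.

H = 36/40 = 0.9000
FA = 5/40 = 0.1250
z(H) = z(0.9000) = 1.282
z(FA) = z(0.1250) = -1.150
ln β = −½·[z(H)² − z(FA)²] = −0.5 × (1.644 − 1.323) = -0.1605

ln β = -0.16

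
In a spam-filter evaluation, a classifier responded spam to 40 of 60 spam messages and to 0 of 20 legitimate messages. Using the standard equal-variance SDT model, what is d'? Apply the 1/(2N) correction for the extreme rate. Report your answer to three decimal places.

d' = 2.391

The false-alarm rate is 0/20 = 0, so apply the 1/(2N) correction: FA → 1/(2·20) = 0.02500.
z(H) = z(0.66667) = 0.4307
z(FA) = z(0.02500) = -1.9600
d' = 0.4307 − (-1.9600) = 2.3907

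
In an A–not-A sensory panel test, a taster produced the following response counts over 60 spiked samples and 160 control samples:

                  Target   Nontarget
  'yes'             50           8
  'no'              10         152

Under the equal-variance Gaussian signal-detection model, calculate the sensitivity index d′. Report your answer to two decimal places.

H = 50/60 = 0.8333
FA = 8/160 = 0.0500
z(H) = z(0.8333) = 0.9673
z(FA) = z(0.0500) = -1.6449
d' = z(H) − z(FA) = 0.9673 − (-1.6449) = 2.6122

d′ = 2.61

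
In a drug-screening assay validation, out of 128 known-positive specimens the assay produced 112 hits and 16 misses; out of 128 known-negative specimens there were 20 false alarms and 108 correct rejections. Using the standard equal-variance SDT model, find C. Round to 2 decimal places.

C = -0.07

H = 112/128 = 0.8750
FA = 20/128 = 0.1562
z(H) = 1.150
z(FA) = -1.010
c = −½·[z(H) + z(FA)] = −0.5 × (1.150 + (-1.010)) = -0.070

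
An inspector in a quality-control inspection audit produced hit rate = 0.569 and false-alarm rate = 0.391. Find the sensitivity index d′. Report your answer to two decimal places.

Φ⁻¹(H) = 0.174
Φ⁻¹(FA) = -0.277
d' = z(H) − z(FA) = 0.174 − (-0.277) = 0.451

d′ = 0.45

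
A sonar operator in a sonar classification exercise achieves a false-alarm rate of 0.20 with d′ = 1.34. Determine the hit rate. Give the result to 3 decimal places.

hit rate = 0.691

z(false-alarm rate) = z(0.20) = -0.8416
z(H) = z(FA) + d' = -0.8416 + 1.34 = 0.4984
hit rate = Φ(0.4984) = 0.6909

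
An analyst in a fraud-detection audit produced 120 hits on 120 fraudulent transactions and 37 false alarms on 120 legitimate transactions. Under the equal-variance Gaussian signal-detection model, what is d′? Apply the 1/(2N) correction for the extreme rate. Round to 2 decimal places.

d′ = 3.14

The hit rate is 120/120 = 1, so apply the 1/(2N) correction: H → 1 − 1/(2·120) = 0.99583.
z(H) = z(0.99583) = 2.638
z(FA) = z(0.30833) = -0.501
d' = 2.638 − (-0.501) = 3.139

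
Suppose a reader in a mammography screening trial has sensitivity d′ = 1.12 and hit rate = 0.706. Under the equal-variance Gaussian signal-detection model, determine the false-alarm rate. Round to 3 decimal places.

z(hit rate) = z(0.706) = 0.5417
z(FA) = z(H) − d' = 0.5417 − 1.12 = -0.5783
false-alarm rate = Φ(-0.5783) = 0.2815

false-alarm rate = 0.282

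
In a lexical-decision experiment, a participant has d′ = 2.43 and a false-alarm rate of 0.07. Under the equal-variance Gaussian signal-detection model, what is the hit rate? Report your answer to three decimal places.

hit rate = 0.830

z(false-alarm rate) = z(0.07) = -1.4758
z(H) = z(FA) + d' = -1.4758 + 2.43 = 0.9542
hit rate = Φ(0.9542) = 0.8300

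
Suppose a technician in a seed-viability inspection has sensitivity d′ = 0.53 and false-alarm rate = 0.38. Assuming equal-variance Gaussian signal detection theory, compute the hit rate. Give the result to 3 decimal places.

z(false-alarm rate) = z(0.38) = -0.3055
z(H) = z(FA) + d' = -0.3055 + 0.53 = 0.2245
hit rate = Φ(0.2245) = 0.5888

hit rate = 0.589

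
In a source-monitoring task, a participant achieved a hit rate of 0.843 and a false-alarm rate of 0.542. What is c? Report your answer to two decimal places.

z(H) = 1.007
z(FA) = 0.105
c = −½·[z(H) + z(FA)] = −0.5 × (1.007 + 0.105) = -0.556

c = -0.56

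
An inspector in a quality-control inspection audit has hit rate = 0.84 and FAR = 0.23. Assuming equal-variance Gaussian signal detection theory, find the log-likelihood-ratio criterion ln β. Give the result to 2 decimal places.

ln β = -0.22

z(H) = 0.994
z(FA) = -0.739
ln β = −½·[z(H)² − z(FA)²] = −0.5 × (0.988 − 0.546) = -0.221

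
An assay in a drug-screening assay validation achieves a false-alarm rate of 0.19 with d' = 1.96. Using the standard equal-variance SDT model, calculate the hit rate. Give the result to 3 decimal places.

z(false-alarm rate) = z(0.19) = -0.8779
z(H) = z(FA) + d' = -0.8779 + 1.96 = 1.0821
hit rate = Φ(1.0821) = 0.8604

hit rate = 0.860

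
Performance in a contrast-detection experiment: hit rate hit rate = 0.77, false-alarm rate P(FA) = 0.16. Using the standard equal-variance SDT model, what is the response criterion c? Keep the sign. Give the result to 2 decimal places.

z(0.77) = 0.7388, z(0.16) = -0.9945
c = −½·[z(H) + z(FA)] = −0.5 × (0.7388 + (-0.9945)) = 0.12785
c > 0: the observer has a conservative response bias.

c = 0.13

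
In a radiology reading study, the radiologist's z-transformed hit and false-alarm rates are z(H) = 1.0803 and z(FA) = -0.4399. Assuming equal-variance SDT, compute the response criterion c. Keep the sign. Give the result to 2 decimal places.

c = -0.32

c = −½·[z(H) + z(FA)] = −½·(1.0803 + (-0.4399)) = -0.3202
c < 0: the radiologist has a liberal response bias.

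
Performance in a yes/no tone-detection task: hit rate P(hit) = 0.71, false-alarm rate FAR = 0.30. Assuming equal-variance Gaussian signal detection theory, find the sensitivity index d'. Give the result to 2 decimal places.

d' = 1.08

Φ⁻¹(H) = Φ⁻¹(0.71) = 0.5534
Φ⁻¹(FA) = Φ⁻¹(0.30) = -0.5244
d' = z(H) − z(FA) = 0.5534 − (-0.5244) = 1.0778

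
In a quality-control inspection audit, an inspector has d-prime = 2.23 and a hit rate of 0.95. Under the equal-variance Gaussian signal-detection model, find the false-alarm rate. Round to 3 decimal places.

false-alarm rate = 0.279

z(hit rate) = z(0.95) = 1.6449
z(FA) = z(H) − d' = 1.6449 − 2.23 = -0.5851
false-alarm rate = Φ(-0.5851) = 0.2792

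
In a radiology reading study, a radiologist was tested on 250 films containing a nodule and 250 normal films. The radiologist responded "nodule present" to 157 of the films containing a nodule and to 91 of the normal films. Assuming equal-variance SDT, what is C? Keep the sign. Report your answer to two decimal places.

C = 0.01

H = 157/250 = 0.6280
FA = 91/250 = 0.3640
z(H) = 0.327
z(FA) = -0.348
c = −½·[z(H) + z(FA)] = −0.5 × (0.327 + (-0.348)) = 0.0105
c > 0: the radiologist has a conservative response bias.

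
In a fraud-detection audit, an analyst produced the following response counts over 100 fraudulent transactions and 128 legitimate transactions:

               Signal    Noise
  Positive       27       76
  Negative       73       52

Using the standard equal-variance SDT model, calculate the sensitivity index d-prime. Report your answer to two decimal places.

H = 27/100 = 0.2700
FA = 76/128 = 0.5938
Φ⁻¹(H) = Φ⁻¹(0.2700) = -0.613
Φ⁻¹(FA) = Φ⁻¹(0.5938) = 0.237
d' = z(H) − z(FA) = -0.613 − 0.237 = -0.850

d-prime = -0.85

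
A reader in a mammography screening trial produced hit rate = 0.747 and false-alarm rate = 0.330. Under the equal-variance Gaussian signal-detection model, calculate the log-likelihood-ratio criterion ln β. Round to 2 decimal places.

z(H) = 0.665
z(FA) = -0.440
ln β = −½·[z(H)² − z(FA)²] = −0.5 × (0.442 − 0.194) = -0.124

ln β = -0.12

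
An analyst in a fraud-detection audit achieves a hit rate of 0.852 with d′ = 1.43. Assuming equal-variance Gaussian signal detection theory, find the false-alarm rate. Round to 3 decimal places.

false-alarm rate = 0.350

z(hit rate) = z(0.852) = 1.0450
z(FA) = z(H) − d' = 1.0450 − 1.43 = -0.3850
false-alarm rate = Φ(-0.3850) = 0.3501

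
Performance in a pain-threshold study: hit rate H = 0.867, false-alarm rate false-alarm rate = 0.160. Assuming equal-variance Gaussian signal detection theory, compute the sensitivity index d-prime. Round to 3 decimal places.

d-prime = 2.107

Φ⁻¹(H) = 1.1123
Φ⁻¹(FA) = -0.9945
d' = z(H) − z(FA) = 1.1123 − (-0.9945) = 2.1068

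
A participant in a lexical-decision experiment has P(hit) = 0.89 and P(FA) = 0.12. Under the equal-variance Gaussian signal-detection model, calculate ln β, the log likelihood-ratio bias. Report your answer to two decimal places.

ln β = -0.06

Φ⁻¹(H) = 1.227
Φ⁻¹(FA) = -1.175
ln β = −½·[z(H)² − z(FA)²] = −0.5 × (1.506 − 1.381) = -0.0625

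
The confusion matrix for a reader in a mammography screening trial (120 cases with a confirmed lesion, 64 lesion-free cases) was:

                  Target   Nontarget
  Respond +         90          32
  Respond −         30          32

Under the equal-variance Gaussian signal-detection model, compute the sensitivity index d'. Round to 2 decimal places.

H = 90/120 = 0.7500
FA = 32/64 = 0.5000
z(0.7500) = 0.674, z(0.5000) = 0.000
d' = z(H) − z(FA) = 0.674 − 0.000 = 0.674

d' = 0.67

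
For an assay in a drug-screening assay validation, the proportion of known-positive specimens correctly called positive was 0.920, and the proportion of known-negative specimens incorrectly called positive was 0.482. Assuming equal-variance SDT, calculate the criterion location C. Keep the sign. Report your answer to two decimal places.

C = -0.68

z(0.920) = 1.4051, z(0.482) = -0.0451
c = −½·[z(H) + z(FA)] = −0.5 × (1.4051 + (-0.0451)) = -0.6800
c < 0: the assay has a liberal response bias.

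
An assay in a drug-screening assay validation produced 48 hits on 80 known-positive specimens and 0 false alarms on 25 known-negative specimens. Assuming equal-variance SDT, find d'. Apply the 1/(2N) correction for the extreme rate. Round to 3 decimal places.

The false-alarm rate is 0/25 = 0, so apply the 1/(2N) correction: FA → 1/(2·25) = 0.02000.
z(H) = z(0.60000) = 0.2533
z(FA) = z(0.02000) = -2.0537
d' = 0.2533 − (-2.0537) = 2.3070

d' = 2.307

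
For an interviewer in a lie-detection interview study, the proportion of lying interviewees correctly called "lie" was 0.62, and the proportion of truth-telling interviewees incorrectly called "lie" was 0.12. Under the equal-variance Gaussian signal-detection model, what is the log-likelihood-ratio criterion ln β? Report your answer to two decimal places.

Φ⁻¹(H) = 0.305
Φ⁻¹(FA) = -1.175
ln β = −½·[z(H)² − z(FA)²] = −0.5 × (0.093 − 1.381) = 0.644

ln β = 0.64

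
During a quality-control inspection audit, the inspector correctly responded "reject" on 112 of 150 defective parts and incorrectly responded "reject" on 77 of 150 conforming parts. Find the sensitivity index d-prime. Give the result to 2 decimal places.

H = 112/150 = 0.7467
FA = 77/150 = 0.5133
z(0.7467) = 0.664, z(0.5133) = 0.033
d' = z(H) − z(FA) = 0.664 − 0.033 = 0.631

d-prime = 0.63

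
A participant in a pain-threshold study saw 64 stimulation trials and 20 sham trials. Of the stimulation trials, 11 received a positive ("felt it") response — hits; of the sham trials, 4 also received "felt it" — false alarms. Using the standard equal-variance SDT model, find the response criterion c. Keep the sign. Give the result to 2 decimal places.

H = 11/64 = 0.1719
FA = 4/20 = 0.2000
z(H) = -0.9467
z(FA) = -0.8416
c = −½·[z(H) + z(FA)] = −0.5 × (-0.9467 + (-0.8416)) = 0.89415

c = 0.89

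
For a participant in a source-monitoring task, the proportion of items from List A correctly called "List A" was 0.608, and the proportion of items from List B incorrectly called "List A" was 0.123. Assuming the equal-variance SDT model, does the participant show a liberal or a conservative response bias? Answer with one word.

z(H) = 0.274, z(FA) = -1.160
c = −½·(z(H) + z(FA)) = 0.443
c > 0 → conservative criterion (biased toward responding “no”).

conservative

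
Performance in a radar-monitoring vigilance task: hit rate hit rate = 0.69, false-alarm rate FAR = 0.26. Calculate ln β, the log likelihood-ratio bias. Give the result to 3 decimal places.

z(H) = z(0.69) = 0.4959
z(FA) = z(0.26) = -0.6433
ln β = −½·[z(H)² − z(FA)²] = −0.5 × (0.2459 − 0.4138) = 0.08395

ln β = 0.084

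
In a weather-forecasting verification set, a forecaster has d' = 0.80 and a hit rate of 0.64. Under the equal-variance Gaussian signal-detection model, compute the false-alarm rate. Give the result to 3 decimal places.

z(hit rate) = z(0.64) = 0.3585
z(FA) = z(H) − d' = 0.3585 − 0.80 = -0.4415
false-alarm rate = Φ(-0.4415) = 0.3294

false-alarm rate = 0.329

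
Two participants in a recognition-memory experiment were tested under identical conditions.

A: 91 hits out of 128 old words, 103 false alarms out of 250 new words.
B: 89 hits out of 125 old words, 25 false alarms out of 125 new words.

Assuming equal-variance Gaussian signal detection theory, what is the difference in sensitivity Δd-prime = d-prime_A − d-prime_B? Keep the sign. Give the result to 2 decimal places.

Δd-prime = -0.62

A: z(0.7109) = 0.556, z(0.4120) = -0.222, d' = 0.778
B: z(0.7120) = 0.559, z(0.2000) = -0.842, d' = 1.401
Δd' = d'_A − d'_B = 0.778 − 1.401 = -0.623
B has the higher sensitivity.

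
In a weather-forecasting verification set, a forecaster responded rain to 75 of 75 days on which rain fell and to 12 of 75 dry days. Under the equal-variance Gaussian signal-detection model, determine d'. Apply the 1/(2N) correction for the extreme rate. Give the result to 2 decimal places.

d' = 3.47

The hit rate is 75/75 = 1, so apply the 1/(2N) correction: H → 1 − 1/(2·75) = 0.99333.
z(H) = z(0.99333) = 2.475
z(FA) = z(0.16000) = -0.994
d' = 2.475 − (-0.994) = 3.469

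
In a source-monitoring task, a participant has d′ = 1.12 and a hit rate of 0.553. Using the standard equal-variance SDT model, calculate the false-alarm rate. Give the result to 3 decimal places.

z(hit rate) = z(0.553) = 0.1332
z(FA) = z(H) − d' = 0.1332 − 1.12 = -0.9868
false-alarm rate = Φ(-0.9868) = 0.1619

false-alarm rate = 0.162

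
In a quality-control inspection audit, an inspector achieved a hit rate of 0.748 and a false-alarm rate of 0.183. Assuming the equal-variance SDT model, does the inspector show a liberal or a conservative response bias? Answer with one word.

z(H) = 0.668, z(FA) = -0.904
c = −½·(z(H) + z(FA)) = 0.118
c > 0 → conservative criterion (biased toward responding “no”).

conservative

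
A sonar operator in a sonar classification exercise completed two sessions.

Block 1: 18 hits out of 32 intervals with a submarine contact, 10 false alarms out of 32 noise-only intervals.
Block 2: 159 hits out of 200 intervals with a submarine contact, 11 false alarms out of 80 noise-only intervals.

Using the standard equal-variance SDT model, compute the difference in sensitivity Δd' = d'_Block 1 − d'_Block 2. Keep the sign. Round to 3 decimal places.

Block 1: z(0.5625) = 0.1573, z(0.3125) = -0.4888, d' = 0.6461
Block 2: z(0.7950) = 0.8239, z(0.1375) = -1.0916, d' = 1.9155
Δd' = d'_Block 1 − d'_Block 2 = 0.6461 − 1.9155 = -1.2694
Block 2 has the higher sensitivity.

Δd' = -1.269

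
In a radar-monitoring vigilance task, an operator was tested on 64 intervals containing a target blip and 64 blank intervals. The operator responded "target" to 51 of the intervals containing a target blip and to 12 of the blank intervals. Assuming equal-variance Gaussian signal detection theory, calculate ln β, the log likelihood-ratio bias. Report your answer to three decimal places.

H = 51/64 = 0.7969
FA = 12/64 = 0.1875
z(H) = 0.8306
z(FA) = -0.8871
ln β = −½·[z(H)² − z(FA)²] = −0.5 × (0.6899 − 0.7869) = 0.0485

ln β = 0.049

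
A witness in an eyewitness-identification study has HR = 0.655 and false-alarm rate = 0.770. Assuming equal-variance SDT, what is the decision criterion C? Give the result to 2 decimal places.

Φ⁻¹(H) = 0.399
Φ⁻¹(FA) = 0.739
c = −½·[z(H) + z(FA)] = −0.5 × (0.399 + 0.739) = -0.569

C = -0.57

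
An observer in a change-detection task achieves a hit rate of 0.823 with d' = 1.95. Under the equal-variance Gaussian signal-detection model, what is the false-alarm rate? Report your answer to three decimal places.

false-alarm rate = 0.153

z(hit rate) = z(0.823) = 0.9269
z(FA) = z(H) − d' = 0.9269 − 1.95 = -1.0231
false-alarm rate = Φ(-1.0231) = 0.1531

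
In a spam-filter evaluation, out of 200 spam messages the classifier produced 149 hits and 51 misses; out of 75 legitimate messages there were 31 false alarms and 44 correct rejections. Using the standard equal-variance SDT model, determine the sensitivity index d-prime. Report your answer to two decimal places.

H = 149/200 = 0.7450
FA = 31/75 = 0.4133
z(H) = 0.6588
z(FA) = -0.2191
d' = z(H) − z(FA) = 0.6588 − (-0.2191) = 0.8779

d-prime = 0.88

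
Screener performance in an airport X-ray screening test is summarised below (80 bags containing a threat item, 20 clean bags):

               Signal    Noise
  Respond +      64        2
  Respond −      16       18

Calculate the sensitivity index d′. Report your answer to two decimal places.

d′ = 2.12

H = 64/80 = 0.8000
FA = 2/20 = 0.1000
z(0.8000) = 0.842, z(0.1000) = -1.282
d' = z(H) − z(FA) = 0.842 − (-1.282) = 2.124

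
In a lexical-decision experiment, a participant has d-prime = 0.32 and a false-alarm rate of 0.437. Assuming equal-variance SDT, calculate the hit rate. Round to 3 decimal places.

z(false-alarm rate) = z(0.437) = -0.1586
z(H) = z(FA) + d' = -0.1586 + 0.32 = 0.1614
hit rate = Φ(0.1614) = 0.5641

hit rate = 0.564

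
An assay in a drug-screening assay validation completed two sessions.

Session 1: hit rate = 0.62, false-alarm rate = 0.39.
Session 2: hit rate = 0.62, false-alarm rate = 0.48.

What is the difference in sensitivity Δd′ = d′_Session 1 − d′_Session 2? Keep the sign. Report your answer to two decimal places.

Δd′ = 0.23

Session 1: z(0.62) = 0.305, z(0.39) = -0.279, d' = 0.584
Session 2: z(0.62) = 0.305, z(0.48) = -0.050, d' = 0.355
Δd' = d'_Session 1 − d'_Session 2 = 0.584 − 0.355 = 0.229
Session 1 has the higher sensitivity.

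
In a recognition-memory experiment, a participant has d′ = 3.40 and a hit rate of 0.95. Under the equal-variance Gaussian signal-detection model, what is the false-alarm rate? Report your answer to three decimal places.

z(hit rate) = z(0.95) = 1.6449
z(FA) = z(H) − d' = 1.6449 − 3.40 = -1.7551
false-alarm rate = Φ(-1.7551) = 0.0396

false-alarm rate = 0.040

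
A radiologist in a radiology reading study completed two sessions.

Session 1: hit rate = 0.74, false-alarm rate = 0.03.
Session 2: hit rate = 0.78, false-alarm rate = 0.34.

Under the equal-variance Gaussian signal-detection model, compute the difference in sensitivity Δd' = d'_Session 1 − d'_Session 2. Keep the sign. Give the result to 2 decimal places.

Session 1: z(0.74) = 0.643, z(0.03) = -1.881, d' = 2.524
Session 2: z(0.78) = 0.772, z(0.34) = -0.412, d' = 1.184
Δd' = d'_Session 1 − d'_Session 2 = 2.524 − 1.184 = 1.340
Session 1 has the higher sensitivity.

Δd' = 1.34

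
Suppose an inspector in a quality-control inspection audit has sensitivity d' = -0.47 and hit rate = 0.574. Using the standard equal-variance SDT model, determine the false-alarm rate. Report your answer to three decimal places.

z(hit rate) = z(0.574) = 0.1866
z(FA) = z(H) − d' = 0.1866 − (-0.47) = 0.6566
false-alarm rate = Φ(0.6566) = 0.7443

false-alarm rate = 0.744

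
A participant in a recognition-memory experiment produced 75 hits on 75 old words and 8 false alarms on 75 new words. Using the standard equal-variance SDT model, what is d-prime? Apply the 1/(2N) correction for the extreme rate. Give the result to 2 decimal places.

d-prime = 3.72

The hit rate is 75/75 = 1, so apply the 1/(2N) correction: H → 1 − 1/(2·75) = 0.99333.
z(H) = z(0.99333) = 2.475
z(FA) = z(0.10667) = -1.244
d' = 2.475 − (-1.244) = 3.719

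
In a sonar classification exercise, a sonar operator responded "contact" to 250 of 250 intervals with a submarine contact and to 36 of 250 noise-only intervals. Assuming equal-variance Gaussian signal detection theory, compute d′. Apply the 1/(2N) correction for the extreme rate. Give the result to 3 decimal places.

The hit rate is 250/250 = 1, so apply the 1/(2N) correction: H → 1 − 1/(2·250) = 0.99800.
z(H) = z(0.99800) = 2.8782
z(FA) = z(0.14400) = -1.0625
d' = 2.8782 − (-1.0625) = 3.9407

d′ = 3.941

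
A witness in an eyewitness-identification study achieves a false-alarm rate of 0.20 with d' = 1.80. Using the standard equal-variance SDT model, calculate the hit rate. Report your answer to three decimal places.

hit rate = 0.831

z(false-alarm rate) = z(0.20) = -0.8416
z(H) = z(FA) + d' = -0.8416 + 1.80 = 0.9584
hit rate = Φ(0.9584) = 0.8311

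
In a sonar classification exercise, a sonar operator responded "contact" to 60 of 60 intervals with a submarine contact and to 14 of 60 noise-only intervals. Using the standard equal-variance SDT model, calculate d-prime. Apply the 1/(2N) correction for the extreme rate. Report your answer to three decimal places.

d-prime = 3.122

The hit rate is 60/60 = 1, so apply the 1/(2N) correction: H → 1 − 1/(2·60) = 0.99167.
z(H) = z(0.99167) = 2.3941
z(FA) = z(0.23333) = -0.7279
d' = 2.3941 − (-0.7279) = 3.1220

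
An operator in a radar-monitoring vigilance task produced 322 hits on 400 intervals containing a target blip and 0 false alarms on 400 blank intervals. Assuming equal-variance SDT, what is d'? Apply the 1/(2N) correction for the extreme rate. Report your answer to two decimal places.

d' = 3.88

The false-alarm rate is 0/400 = 0, so apply the 1/(2N) correction: FA → 1/(2·400) = 0.00125.
z(H) = z(0.80500) = 0.860
z(FA) = z(0.00125) = -3.023
d' = 0.860 − (-3.023) = 3.883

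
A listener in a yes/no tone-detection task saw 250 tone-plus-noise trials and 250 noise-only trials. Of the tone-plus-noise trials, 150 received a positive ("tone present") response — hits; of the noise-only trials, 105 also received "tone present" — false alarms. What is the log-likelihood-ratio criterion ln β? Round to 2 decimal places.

ln β = -0.01

H = 150/250 = 0.6000
FA = 105/250 = 0.4200
Φ⁻¹(H) = Φ⁻¹(0.6000) = 0.253
Φ⁻¹(FA) = Φ⁻¹(0.4200) = -0.202
ln β = −½·[z(H)² − z(FA)²] = −0.5 × (0.064 − 0.041) = -0.0115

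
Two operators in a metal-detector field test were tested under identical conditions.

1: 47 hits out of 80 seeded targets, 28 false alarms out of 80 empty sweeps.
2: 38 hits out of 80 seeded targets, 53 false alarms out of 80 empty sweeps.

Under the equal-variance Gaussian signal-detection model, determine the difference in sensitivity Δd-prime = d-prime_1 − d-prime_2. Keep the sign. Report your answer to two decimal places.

1: z(0.5875) = 0.221, z(0.3500) = -0.385, d' = 0.606
2: z(0.4750) = -0.063, z(0.6625) = 0.419, d' = -0.482
Δd' = d'_1 − d'_2 = 0.606 − (-0.482) = 1.088
1 has the higher sensitivity.

Δd-prime = 1.09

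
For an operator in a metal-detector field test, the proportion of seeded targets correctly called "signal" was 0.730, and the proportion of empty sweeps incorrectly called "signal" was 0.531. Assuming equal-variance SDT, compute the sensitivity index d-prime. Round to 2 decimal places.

Φ⁻¹(0.730) = 0.6128, Φ⁻¹(0.531) = 0.0778
d' = z(H) − z(FA) = 0.6128 − 0.0778 = 0.5350

d-prime = 0.54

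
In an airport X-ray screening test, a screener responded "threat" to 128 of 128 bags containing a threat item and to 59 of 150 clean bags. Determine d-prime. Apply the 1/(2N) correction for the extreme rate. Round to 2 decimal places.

The hit rate is 128/128 = 1, so apply the 1/(2N) correction: H → 1 − 1/(2·128) = 0.99609.
z(H) = z(0.99609) = 2.660
z(FA) = z(0.39333) = -0.271
d' = 2.660 − (-0.271) = 2.931

d-prime = 2.93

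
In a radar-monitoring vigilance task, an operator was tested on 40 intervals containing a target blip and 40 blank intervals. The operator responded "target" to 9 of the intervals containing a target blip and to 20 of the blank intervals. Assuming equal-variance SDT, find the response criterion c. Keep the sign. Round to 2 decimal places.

H = 9/40 = 0.2250
FA = 20/40 = 0.5000
Φ⁻¹(H) = -0.7554
Φ⁻¹(FA) = 0.0000
c = −½·[z(H) + z(FA)] = −0.5 × (-0.7554 + 0.0000) = 0.3777

c = 0.38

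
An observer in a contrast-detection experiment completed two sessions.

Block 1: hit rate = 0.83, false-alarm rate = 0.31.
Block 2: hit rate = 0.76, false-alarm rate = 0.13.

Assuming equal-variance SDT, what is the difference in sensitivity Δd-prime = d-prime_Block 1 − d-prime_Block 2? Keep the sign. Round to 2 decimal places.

Δd-prime = -0.38

Block 1: z(0.83) = 0.954, z(0.31) = -0.496, d' = 1.450
Block 2: z(0.76) = 0.706, z(0.13) = -1.126, d' = 1.832
Δd' = d'_Block 1 − d'_Block 2 = 1.450 − 1.832 = -0.382
Block 2 has the higher sensitivity.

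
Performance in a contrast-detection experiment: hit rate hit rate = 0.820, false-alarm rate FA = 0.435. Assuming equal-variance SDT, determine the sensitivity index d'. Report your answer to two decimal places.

d' = 1.08

Φ⁻¹(0.820) = 0.9154, Φ⁻¹(0.435) = -0.1637
d' = z(H) − z(FA) = 0.9154 − (-0.1637) = 1.0791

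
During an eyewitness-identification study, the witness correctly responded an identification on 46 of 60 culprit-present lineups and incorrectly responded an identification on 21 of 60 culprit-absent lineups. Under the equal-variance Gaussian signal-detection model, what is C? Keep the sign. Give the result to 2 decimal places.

C = -0.17

H = 46/60 = 0.7667
FA = 21/60 = 0.3500
z(H) = 0.7280
z(FA) = -0.3853
c = −½·[z(H) + z(FA)] = −0.5 × (0.7280 + (-0.3853)) = -0.17135
c < 0: the witness has a liberal response bias.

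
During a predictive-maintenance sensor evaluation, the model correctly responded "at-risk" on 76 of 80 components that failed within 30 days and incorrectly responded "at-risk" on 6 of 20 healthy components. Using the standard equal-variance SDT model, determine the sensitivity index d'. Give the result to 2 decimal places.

H = 76/80 = 0.9500
FA = 6/20 = 0.3000
Φ⁻¹(H) = 1.6449
Φ⁻¹(FA) = -0.5244
d' = z(H) − z(FA) = 1.6449 − (-0.5244) = 2.1693

d' = 2.17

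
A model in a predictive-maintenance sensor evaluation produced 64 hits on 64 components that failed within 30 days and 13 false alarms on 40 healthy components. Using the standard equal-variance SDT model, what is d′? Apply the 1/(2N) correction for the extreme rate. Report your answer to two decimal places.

The hit rate is 64/64 = 1, so apply the 1/(2N) correction: H → 1 − 1/(2·64) = 0.99219.
z(H) = z(0.99219) = 2.418
z(FA) = z(0.32500) = -0.454
d' = 2.418 − (-0.454) = 2.872

d′ = 2.87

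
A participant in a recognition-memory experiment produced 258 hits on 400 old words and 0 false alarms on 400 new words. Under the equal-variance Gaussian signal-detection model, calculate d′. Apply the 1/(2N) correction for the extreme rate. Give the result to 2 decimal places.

d′ = 3.40

The false-alarm rate is 0/400 = 0, so apply the 1/(2N) correction: FA → 1/(2·400) = 0.00125.
z(H) = z(0.64500) = 0.372
z(FA) = z(0.00125) = -3.023
d' = 0.372 − (-3.023) = 3.395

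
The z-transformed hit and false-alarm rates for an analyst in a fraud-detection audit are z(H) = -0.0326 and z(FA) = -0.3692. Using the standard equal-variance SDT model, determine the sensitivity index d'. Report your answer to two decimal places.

d' = z(H) − z(FA) = -0.0326 − (-0.3692) = 0.3366

d' = 0.34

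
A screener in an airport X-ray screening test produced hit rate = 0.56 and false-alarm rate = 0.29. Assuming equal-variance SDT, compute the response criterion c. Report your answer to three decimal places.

z(H) = z(0.56) = 0.1510
z(FA) = z(0.29) = -0.5534
c = −½·[z(H) + z(FA)] = −0.5 × (0.1510 + (-0.5534)) = 0.2012

c = 0.201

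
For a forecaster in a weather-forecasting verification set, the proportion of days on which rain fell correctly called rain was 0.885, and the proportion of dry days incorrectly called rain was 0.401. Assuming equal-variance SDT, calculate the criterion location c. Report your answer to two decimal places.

c = -0.47

z(H) = 1.200
z(FA) = -0.251
c = −½·[z(H) + z(FA)] = −0.5 × (1.200 + (-0.251)) = -0.4745
c < 0: the forecaster has a liberal response bias.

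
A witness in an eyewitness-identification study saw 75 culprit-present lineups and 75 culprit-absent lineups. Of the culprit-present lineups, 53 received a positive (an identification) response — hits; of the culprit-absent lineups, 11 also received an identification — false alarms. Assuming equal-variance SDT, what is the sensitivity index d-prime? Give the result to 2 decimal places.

d-prime = 1.59

H = 53/75 = 0.7067
FA = 11/75 = 0.1467
z(H) = z(0.7067) = 0.5438
z(FA) = z(0.1467) = -1.0507
d' = z(H) − z(FA) = 0.5438 − (-1.0507) = 1.5945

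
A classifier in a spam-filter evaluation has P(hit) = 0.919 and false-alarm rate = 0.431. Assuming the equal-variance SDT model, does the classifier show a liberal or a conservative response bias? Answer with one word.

liberal

z(H) = 1.398, z(FA) = -0.174
c = −½·(z(H) + z(FA)) = -0.612
c < 0 → liberal criterion (biased toward responding “yes”).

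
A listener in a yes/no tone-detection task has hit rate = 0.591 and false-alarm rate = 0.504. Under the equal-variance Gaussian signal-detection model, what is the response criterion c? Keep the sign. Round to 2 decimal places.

z(H) = 0.2301
z(FA) = 0.0100
c = −½·[z(H) + z(FA)] = −0.5 × (0.2301 + 0.0100) = -0.12005

c = -0.12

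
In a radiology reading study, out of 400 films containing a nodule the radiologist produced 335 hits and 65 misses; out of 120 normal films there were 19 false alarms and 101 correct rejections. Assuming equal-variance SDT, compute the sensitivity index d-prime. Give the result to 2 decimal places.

H = 335/400 = 0.8375
FA = 19/120 = 0.1583
Φ⁻¹(H) = 0.9842
Φ⁻¹(FA) = -1.0015
d' = z(H) − z(FA) = 0.9842 − (-1.0015) = 1.9857

d-prime = 1.99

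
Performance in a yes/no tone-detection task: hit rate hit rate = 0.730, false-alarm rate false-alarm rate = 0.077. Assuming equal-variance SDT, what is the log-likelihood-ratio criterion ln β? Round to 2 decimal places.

Φ⁻¹(H) = Φ⁻¹(0.730) = 0.613
Φ⁻¹(FA) = Φ⁻¹(0.077) = -1.426
ln β = −½·[z(H)² − z(FA)²] = −0.5 × (0.376 − 2.033) = 0.8285

ln β = 0.83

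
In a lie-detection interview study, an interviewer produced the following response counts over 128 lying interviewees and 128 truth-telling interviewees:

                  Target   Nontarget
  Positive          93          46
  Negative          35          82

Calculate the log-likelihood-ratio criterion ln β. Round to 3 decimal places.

ln β = -0.117

H = 93/128 = 0.7266
FA = 46/128 = 0.3594
Φ⁻¹(H) = Φ⁻¹(0.7266) = 0.6026
Φ⁻¹(FA) = Φ⁻¹(0.3594) = -0.3601
ln β = −½·[z(H)² − z(FA)²] = −0.5 × (0.3631 − 0.1297) = -0.1167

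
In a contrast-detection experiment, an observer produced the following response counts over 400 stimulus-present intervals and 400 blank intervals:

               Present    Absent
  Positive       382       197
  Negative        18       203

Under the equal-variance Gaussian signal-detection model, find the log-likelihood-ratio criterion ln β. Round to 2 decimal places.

ln β = -1.44

H = 382/400 = 0.9550
FA = 197/400 = 0.4925
Φ⁻¹(H) = Φ⁻¹(0.9550) = 1.695
Φ⁻¹(FA) = Φ⁻¹(0.4925) = -0.019
ln β = −½·[z(H)² − z(FA)²] = −0.5 × (2.873 − 0.000) = -1.4365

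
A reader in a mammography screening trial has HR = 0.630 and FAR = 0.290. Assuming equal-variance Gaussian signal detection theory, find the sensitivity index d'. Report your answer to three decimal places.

Φ⁻¹(H) = 0.3319
Φ⁻¹(FA) = -0.5534
d' = z(H) − z(FA) = 0.3319 − (-0.5534) = 0.8853

d' = 0.885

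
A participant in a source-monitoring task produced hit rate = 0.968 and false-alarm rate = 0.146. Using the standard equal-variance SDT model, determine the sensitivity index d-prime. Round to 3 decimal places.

Φ⁻¹(H) = 1.8522
Φ⁻¹(FA) = -1.0537
d' = z(H) − z(FA) = 1.8522 − (-1.0537) = 2.9059

d-prime = 2.906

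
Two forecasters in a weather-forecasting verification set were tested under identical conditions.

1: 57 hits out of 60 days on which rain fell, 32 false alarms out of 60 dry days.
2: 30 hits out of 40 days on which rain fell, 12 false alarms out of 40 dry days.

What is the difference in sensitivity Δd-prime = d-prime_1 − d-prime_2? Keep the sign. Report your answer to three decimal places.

Δd-prime = 0.362

1: z(0.9500) = 1.6449, z(0.5333) = 0.0836, d' = 1.5613
2: z(0.7500) = 0.6745, z(0.3000) = -0.5244, d' = 1.1989
Δd' = d'_1 − d'_2 = 1.5613 − 1.1989 = 0.3624
1 has the higher sensitivity.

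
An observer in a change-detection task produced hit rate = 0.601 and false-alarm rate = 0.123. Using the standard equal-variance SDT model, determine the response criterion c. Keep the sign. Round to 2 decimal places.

z(H) = z(0.601) = 0.2559
z(FA) = z(0.123) = -1.1601
c = −½·[z(H) + z(FA)] = −0.5 × (0.2559 + (-1.1601)) = 0.4521

c = 0.45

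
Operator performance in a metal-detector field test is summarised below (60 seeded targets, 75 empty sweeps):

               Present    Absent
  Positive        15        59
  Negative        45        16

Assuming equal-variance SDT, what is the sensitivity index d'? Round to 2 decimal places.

H = 15/60 = 0.2500
FA = 59/75 = 0.7867
z(H) = z(0.2500) = -0.6745
z(FA) = z(0.7867) = 0.7950
d' = z(H) − z(FA) = -0.6745 − 0.7950 = -1.4695

d' = -1.47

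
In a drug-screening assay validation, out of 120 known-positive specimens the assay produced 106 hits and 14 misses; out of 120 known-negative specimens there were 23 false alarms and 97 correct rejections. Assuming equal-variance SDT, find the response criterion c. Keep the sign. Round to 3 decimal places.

H = 106/120 = 0.8833
FA = 23/120 = 0.1917
Φ⁻¹(H) = 1.1916
Φ⁻¹(FA) = -0.8716
c = −½·[z(H) + z(FA)] = −0.5 × (1.1916 + (-0.8716)) = -0.1600

c = -0.160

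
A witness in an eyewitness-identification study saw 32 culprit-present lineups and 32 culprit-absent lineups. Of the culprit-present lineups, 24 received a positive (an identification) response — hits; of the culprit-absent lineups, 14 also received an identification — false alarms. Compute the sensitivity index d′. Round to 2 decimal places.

d′ = 0.83

H = 24/32 = 0.7500
FA = 14/32 = 0.4375
z(H) = z(0.7500) = 0.6745
z(FA) = z(0.4375) = -0.1573
d' = z(H) − z(FA) = 0.6745 − (-0.1573) = 0.8318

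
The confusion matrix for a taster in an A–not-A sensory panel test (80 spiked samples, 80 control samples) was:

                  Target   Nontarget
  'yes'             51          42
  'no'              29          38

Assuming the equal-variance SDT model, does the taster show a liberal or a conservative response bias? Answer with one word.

liberal

z(H) = 0.352, z(FA) = 0.063
c = −½·(z(H) + z(FA)) = -0.2075
c < 0 → liberal criterion (biased toward responding “yes”).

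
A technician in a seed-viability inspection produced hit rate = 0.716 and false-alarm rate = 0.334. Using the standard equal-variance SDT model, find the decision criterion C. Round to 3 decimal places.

C = -0.071

z(H) = 0.5710
z(FA) = -0.4289
c = −½·[z(H) + z(FA)] = −0.5 × (0.5710 + (-0.4289)) = -0.07105
c < 0: the technician has a liberal response bias.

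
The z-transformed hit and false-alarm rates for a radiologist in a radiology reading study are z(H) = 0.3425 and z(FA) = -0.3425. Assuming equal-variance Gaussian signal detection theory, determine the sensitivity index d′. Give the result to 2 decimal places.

d' = z(H) − z(FA) = 0.3425 − (-0.3425) = 0.6850

d′ = 0.69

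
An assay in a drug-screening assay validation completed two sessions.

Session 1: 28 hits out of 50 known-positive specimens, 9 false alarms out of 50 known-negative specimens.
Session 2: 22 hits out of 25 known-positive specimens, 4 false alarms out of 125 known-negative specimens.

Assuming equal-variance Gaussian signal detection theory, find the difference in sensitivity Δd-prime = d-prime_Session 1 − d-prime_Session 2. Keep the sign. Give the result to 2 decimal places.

Session 1: z(0.5600) = 0.151, z(0.1800) = -0.915, d' = 1.066
Session 2: z(0.8800) = 1.175, z(0.0320) = -1.852, d' = 3.027
Δd' = d'_Session 1 − d'_Session 2 = 1.066 − 3.027 = -1.961
Session 2 has the higher sensitivity.

Δd-prime = -1.96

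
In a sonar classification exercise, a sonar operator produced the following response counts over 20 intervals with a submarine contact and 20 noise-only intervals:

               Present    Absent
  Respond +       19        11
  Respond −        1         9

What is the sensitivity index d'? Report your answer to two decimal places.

d' = 1.52

H = 19/20 = 0.9500
FA = 11/20 = 0.5500
z(H) = z(0.9500) = 1.645
z(FA) = z(0.5500) = 0.126
d' = z(H) − z(FA) = 1.645 − 0.126 = 1.519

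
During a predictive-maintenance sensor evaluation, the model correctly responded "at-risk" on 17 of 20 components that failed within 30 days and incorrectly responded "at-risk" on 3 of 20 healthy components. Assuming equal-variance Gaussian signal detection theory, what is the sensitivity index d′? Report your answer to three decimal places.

H = 17/20 = 0.8500
FA = 3/20 = 0.1500
Φ⁻¹(H) = Φ⁻¹(0.8500) = 1.0364
Φ⁻¹(FA) = Φ⁻¹(0.1500) = -1.0364
d' = z(H) − z(FA) = 1.0364 − (-1.0364) = 2.0728

d′ = 2.073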